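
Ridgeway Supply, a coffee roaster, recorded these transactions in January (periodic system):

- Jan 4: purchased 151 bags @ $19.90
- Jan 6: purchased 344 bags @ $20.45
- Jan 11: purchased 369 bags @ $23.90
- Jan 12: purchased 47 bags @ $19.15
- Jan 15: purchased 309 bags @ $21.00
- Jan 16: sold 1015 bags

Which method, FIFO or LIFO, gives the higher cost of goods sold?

LIFO

FIFO COGS: 151 @ $19.90 + 344 @ $20.45 + 369 @ $23.90 + 47 @ $19.15 + 104 @ $21.00 = $21,942.85
LIFO COGS: 309 @ $21.00 + 47 @ $19.15 + 369 @ $23.90 + 290 @ $20.45 = $22,138.65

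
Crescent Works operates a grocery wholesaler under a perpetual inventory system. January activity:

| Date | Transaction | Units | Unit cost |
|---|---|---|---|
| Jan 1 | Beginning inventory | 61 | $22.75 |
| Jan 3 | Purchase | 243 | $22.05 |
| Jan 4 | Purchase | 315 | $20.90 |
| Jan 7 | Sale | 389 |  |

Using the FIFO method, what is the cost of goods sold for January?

COGS = $8,522.40

Jan 7, 389 sold [FIFO — oldest first]: 61 @ $22.75 + 243 @ $22.05 + 85 @ $20.90 = $8,522.40
Ending inventory: 230 @ $20.90 = $4,807.00
Check: goods available $13,329.40 = COGS $8,522.40 + ending $4,807.00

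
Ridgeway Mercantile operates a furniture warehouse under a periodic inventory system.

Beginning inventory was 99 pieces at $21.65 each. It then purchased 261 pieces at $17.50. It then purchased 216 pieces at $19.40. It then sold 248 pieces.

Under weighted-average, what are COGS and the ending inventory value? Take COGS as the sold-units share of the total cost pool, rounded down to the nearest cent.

Sale 1, sell 248: 248/576 × $10,901.25 → $4,693.59
Ending inventory (cost pool remaining) = $6,207.66

COGS = $4,693.59; ending inventory = $6,207.66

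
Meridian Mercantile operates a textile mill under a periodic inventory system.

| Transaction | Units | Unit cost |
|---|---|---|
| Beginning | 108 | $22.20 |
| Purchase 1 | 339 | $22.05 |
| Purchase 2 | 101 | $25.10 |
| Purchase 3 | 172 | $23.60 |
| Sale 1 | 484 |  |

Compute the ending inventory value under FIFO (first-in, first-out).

Ending inventory = $5,665.60

Sale 1 (484) [FIFO — oldest first]: 108 @ $22.20 + 339 @ $22.05 + 37 @ $25.10 = $10,801.25
Ending inventory: 64 @ $25.10 + 172 @ $23.60 = $5,665.60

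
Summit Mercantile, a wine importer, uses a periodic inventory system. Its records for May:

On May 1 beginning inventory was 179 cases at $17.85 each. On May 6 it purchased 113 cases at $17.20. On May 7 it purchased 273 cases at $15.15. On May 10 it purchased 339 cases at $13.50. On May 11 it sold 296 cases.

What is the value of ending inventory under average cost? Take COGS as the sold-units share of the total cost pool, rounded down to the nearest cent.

May 11, sell 296: 296/904 × $13,851.20 → $4,535.34
Ending inventory (cost pool remaining) = $9,315.86

Ending inventory = $9,315.86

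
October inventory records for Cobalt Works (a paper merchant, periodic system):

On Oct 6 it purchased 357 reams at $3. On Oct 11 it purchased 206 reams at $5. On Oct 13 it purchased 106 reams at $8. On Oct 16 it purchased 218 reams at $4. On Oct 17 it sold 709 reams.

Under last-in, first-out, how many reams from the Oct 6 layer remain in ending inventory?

178

Oct 17, 709 sold [LIFO — newest first]: 218 @ $4 + 106 @ $8 + 206 @ $5 + 179 @ $3 = $3,287
Ending inventory: 178 @ $3 = $534
Check: goods available $3,821 = COGS $3,287 + ending $534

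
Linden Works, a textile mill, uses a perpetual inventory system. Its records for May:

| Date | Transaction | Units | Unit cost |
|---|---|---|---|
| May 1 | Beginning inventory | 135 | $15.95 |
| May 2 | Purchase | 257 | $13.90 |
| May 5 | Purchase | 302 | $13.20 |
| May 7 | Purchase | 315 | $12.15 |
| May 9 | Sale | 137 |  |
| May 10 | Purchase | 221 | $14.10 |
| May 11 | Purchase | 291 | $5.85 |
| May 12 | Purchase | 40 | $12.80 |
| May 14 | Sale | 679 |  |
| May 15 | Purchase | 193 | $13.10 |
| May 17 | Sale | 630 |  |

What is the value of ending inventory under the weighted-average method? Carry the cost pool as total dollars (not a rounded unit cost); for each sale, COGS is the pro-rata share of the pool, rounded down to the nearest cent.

Ending inventory = $3,755.98

After May 1: 135 on hand, pool $2,153.25 (≈ $15.9500 each)
After May 2: 392 on hand, pool $5,725.55 (≈ $14.6060 each)
After May 5: 694 on hand, pool $9,711.95 (≈ $13.9942 each)
After May 7: 1009 on hand, pool $13,539.20 (≈ $13.4184 each)
May 9, sell 137: 137/1009 × $13,539.20 → $1,838.32
After May 10: 1093 on hand, pool $14,816.98 (≈ $13.5562 each)
After May 11: 1384 on hand, pool $16,519.33 (≈ $11.9359 each)
After May 12: 1424 on hand, pool $17,031.33 (≈ $11.9602 each)
May 14, sell 679: 679/1424 × $17,031.33 → $8,120.97
After May 15: 938 on hand, pool $11,438.66 (≈ $12.1947 each)
May 17, sell 630: 630/938 × $11,438.66 → $7,682.68
Total COGS = $1,838.32 + $8,120.97 + $7,682.68 = $17,641.97
Ending inventory (cost pool remaining) = $3,755.98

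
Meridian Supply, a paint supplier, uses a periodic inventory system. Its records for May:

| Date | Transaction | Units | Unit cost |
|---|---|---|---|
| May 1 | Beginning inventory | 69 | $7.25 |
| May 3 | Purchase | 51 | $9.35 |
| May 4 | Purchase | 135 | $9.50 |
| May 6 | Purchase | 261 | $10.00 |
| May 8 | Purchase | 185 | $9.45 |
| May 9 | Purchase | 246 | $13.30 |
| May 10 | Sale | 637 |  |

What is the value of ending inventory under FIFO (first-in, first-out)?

May 10, 637 sold [FIFO — oldest first]: 69 @ $7.25 + 51 @ $9.35 + 135 @ $9.50 + 261 @ $10.00 + 121 @ $9.45 = $6,013.05
Ending inventory: 64 @ $9.45 + 246 @ $13.30 = $3,876.60

Ending inventory = $3,876.60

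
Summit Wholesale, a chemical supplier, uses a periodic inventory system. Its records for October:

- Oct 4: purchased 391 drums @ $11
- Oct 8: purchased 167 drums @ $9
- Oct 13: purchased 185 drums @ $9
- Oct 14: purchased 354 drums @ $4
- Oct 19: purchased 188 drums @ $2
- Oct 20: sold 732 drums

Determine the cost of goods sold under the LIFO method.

Oct 20, 732 sold [LIFO — newest first]: 188 @ $2 + 354 @ $4 + 185 @ $9 + 5 @ $9 = $3,502
Ending inventory: 391 @ $11 + 162 @ $9 = $5,759

COGS = $3,502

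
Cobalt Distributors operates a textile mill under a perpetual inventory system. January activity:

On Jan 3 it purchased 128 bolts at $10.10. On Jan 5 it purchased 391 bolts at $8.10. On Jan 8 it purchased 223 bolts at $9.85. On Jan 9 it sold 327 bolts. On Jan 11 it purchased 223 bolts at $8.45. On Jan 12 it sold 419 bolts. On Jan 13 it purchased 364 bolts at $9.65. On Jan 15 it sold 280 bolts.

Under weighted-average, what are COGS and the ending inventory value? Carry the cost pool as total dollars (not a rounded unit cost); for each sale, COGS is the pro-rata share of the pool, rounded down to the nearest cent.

After Jan 3: 128 on hand, pool $1,292.80 (≈ $10.1000 each)
After Jan 5: 519 on hand, pool $4,459.90 (≈ $8.5933 each)
After Jan 8: 742 on hand, pool $6,656.45 (≈ $8.9710 each)
Jan 9, sell 327: 327/742 × $6,656.45 → $2,933.50
After Jan 11: 638 on hand, pool $5,607.30 (≈ $8.7889 each)
Jan 12, sell 419: 419/638 × $5,607.30 → $3,682.53
After Jan 13: 583 on hand, pool $5,437.37 (≈ $9.3265 each)
Jan 15, sell 280: 280/583 × $5,437.37 → $2,611.42
Total COGS = $2,933.50 + $3,682.53 + $2,611.42 = $9,227.45
Ending inventory (cost pool remaining) = $2,825.95
Check: goods available $12,053.40 = COGS $9,227.45 + ending $2,825.95

COGS = $9,227.45; ending inventory = $2,825.95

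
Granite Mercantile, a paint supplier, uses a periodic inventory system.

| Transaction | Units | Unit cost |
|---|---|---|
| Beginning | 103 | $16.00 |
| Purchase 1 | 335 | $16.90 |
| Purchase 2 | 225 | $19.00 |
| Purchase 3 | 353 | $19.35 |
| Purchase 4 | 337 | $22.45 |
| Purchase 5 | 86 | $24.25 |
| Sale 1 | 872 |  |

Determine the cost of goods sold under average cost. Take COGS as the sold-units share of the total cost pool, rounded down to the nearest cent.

COGS = $17,007.45

Sale 1, sell 872: 872/1439 × $28,066.20 → $17,007.45
Ending inventory (cost pool remaining) = $11,058.75
Check: goods available $28,066.20 = COGS $17,007.45 + ending $11,058.75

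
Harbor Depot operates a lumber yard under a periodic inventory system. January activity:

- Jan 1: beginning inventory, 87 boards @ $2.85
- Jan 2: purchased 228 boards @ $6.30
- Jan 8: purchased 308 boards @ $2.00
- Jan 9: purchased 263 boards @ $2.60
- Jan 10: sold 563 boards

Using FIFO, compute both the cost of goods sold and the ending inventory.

Jan 10, 563 sold [FIFO — oldest first]: 87 @ $2.85 + 228 @ $6.30 + 248 @ $2.00 = $2,180.35
Ending inventory: 60 @ $2.00 + 263 @ $2.60 = $803.80

COGS = $2,180.35; ending inventory = $803.80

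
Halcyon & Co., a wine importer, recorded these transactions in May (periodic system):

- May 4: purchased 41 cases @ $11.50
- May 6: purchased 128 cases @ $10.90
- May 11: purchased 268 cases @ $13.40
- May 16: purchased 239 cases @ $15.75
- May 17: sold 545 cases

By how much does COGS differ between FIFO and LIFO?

$610.75

FIFO COGS: 41 @ $11.50 + 128 @ $10.90 + 268 @ $13.40 + 108 @ $15.75 = $7,158.90
LIFO COGS: 239 @ $15.75 + 268 @ $13.40 + 38 @ $10.90 = $7,769.65
Difference = |$7,158.90 − $7,769.65| = $610.75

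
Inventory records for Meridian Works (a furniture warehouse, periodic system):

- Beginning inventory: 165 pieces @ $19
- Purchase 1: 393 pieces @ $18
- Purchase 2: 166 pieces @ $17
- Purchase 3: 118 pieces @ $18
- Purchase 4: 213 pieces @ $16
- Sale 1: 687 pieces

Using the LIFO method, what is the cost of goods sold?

COGS = $11,774

Sale 1 (687) [LIFO — newest first]: 213 @ $16 + 118 @ $18 + 166 @ $17 + 190 @ $18 = $11,774
Ending inventory: 165 @ $19 + 203 @ $18 = $6,789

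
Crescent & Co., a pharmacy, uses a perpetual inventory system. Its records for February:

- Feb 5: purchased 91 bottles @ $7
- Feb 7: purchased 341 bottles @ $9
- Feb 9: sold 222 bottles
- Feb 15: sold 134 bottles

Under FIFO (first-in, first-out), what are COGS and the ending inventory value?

Feb 9, 222 sold [FIFO — oldest first]: 91 @ $7 + 131 @ $9 = $1,816
Feb 15, 134 sold [FIFO — oldest first]: 134 @ $9 = $1,206
Total COGS = $1,816 + $1,206 = $3,022
Ending inventory: 76 @ $9 = $684

COGS = $3,022; ending inventory = $684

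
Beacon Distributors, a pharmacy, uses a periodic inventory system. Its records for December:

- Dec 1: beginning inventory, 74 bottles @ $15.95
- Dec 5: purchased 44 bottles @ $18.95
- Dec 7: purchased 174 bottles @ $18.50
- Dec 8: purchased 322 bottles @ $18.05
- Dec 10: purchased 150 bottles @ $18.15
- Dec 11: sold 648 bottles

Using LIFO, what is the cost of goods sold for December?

Dec 11, 648 sold [LIFO — newest first]: 150 @ $18.15 + 322 @ $18.05 + 174 @ $18.50 + 2 @ $18.95 = $11,791.50
Ending inventory: 74 @ $15.95 + 42 @ $18.95 = $1,976.20

COGS = $11,791.50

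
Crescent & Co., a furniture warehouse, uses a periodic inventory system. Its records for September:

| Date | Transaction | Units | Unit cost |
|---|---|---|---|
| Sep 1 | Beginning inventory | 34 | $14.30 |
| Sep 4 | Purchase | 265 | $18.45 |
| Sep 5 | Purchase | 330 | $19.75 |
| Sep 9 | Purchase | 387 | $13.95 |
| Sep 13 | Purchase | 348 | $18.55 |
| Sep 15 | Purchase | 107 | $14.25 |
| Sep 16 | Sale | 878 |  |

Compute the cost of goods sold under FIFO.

COGS = $15,366.50

Sep 16, 878 sold [FIFO — oldest first]: 34 @ $14.30 + 265 @ $18.45 + 330 @ $19.75 + 249 @ $13.95 = $15,366.50
Ending inventory: 138 @ $13.95 + 348 @ $18.55 + 107 @ $14.25 = $9,905.25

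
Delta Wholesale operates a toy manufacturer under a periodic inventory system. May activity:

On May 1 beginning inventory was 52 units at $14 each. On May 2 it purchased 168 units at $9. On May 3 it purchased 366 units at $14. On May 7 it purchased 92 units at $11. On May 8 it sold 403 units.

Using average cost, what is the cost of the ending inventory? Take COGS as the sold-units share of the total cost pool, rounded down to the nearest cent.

Ending inventory = $3,397.35

May 8, sell 403: 403/678 × $8,376.00 → $4,978.65
Ending inventory (cost pool remaining) = $3,397.35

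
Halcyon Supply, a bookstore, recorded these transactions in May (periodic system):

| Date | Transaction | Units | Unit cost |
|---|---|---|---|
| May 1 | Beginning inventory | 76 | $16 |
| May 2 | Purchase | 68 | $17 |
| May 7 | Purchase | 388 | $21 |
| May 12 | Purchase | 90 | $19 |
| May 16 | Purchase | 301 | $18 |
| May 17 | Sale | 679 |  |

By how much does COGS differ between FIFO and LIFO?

$80

FIFO COGS: 76 @ $16 + 68 @ $17 + 388 @ $21 + 90 @ $19 + 57 @ $18 = $13,256
LIFO COGS: 301 @ $18 + 90 @ $19 + 288 @ $21 = $13,176
Difference = |$13,256 − $13,176| = $80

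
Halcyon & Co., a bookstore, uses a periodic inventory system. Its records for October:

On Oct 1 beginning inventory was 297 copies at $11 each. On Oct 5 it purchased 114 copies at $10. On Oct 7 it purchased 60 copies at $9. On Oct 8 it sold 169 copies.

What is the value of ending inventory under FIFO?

Ending inventory = $3,088

Oct 8, 169 sold [FIFO — oldest first]: 169 @ $11 = $1,859
Ending inventory: 128 @ $11 + 114 @ $10 + 60 @ $9 = $3,088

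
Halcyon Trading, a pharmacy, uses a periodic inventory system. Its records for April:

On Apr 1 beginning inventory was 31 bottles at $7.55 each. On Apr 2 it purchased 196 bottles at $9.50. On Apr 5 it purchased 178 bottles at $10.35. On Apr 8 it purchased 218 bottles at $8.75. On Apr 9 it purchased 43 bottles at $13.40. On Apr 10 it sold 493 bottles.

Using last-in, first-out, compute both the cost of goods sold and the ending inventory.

Apr 10, 493 sold [LIFO — newest first]: 43 @ $13.40 + 218 @ $8.75 + 178 @ $10.35 + 54 @ $9.50 = $4,839.00
Ending inventory: 31 @ $7.55 + 142 @ $9.50 = $1,583.05
Check: goods available $6,422.05 = COGS $4,839.00 + ending $1,583.05

COGS = $4,839.00; ending inventory = $1,583.05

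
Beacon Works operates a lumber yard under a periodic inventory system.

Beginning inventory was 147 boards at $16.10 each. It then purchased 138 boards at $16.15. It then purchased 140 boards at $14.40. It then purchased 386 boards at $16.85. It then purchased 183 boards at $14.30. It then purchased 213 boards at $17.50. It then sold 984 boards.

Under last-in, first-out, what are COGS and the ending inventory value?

COGS = $15,865.80; ending inventory = $3,594.10

Sale 1 (984) [LIFO — newest first]: 213 @ $17.50 + 183 @ $14.30 + 386 @ $16.85 + 140 @ $14.40 + 62 @ $16.15 = $15,865.80
Ending inventory: 147 @ $16.10 + 76 @ $16.15 = $3,594.10
Check: goods available $19,459.90 = COGS $15,865.80 + ending $3,594.10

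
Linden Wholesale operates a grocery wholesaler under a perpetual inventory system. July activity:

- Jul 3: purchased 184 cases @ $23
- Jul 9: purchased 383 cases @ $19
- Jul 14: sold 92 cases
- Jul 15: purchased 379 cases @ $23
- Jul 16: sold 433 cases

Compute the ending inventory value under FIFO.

Ending inventory = $9,515

Jul 14, 92 sold [FIFO — oldest first]: 92 @ $23 = $2,116
Jul 16, 433 sold [FIFO — oldest first]: 92 @ $23 + 341 @ $19 = $8,595
Total COGS = $2,116 + $8,595 = $10,711
Ending inventory: 42 @ $19 + 379 @ $23 = $9,515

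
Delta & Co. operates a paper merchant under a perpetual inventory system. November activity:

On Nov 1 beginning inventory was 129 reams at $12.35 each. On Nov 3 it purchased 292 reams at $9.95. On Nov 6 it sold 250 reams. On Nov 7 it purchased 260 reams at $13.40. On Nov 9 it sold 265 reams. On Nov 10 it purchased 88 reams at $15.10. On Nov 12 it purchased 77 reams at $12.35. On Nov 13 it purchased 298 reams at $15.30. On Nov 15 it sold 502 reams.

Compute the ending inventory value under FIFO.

Ending inventory = $1,943.10

Nov 6, 250 sold [FIFO — oldest first]: 129 @ $12.35 + 121 @ $9.95 = $2,797.10
Nov 9, 265 sold [FIFO — oldest first]: 171 @ $9.95 + 94 @ $13.40 = $2,961.05
Nov 15, 502 sold [FIFO — oldest first]: 166 @ $13.40 + 88 @ $15.10 + 77 @ $12.35 + 171 @ $15.30 = $7,120.45
Total COGS = $2,797.10 + $2,961.05 + $7,120.45 = $12,878.60
Ending inventory: 127 @ $15.30 = $1,943.10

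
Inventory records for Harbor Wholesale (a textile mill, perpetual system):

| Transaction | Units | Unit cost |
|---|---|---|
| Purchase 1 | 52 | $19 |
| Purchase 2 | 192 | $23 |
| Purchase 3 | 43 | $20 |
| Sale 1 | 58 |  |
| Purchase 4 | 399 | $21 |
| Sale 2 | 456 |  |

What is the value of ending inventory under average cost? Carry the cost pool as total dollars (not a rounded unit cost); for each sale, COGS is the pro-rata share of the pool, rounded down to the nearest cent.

Ending inventory = $3,663.80

After Purchase 1: 52 on hand, pool $988.00 (≈ $19.0000 each)
After Purchase 2: 244 on hand, pool $5,404.00 (≈ $22.1475 each)
After Purchase 3: 287 on hand, pool $6,264.00 (≈ $21.8258 each)
Sale 1, sell 58: 58/287 × $6,264.00 → $1,265.89
After Purchase 4: 628 on hand, pool $13,377.11 (≈ $21.3011 each)
Sale 2, sell 456: 456/628 × $13,377.11 → $9,713.31
Total COGS = $1,265.89 + $9,713.31 = $10,979.20
Ending inventory (cost pool remaining) = $3,663.80
Check: goods available $14,643.00 = COGS $10,979.20 + ending $3,663.80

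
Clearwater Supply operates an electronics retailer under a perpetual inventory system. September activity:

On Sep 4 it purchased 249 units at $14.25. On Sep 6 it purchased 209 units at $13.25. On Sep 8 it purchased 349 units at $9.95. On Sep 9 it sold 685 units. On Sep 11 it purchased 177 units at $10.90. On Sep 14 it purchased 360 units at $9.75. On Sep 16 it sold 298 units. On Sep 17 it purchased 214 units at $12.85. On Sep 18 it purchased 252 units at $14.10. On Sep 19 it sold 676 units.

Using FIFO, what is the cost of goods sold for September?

COGS = $19,403.35

Sep 9, 685 sold [FIFO — oldest first]: 249 @ $14.25 + 209 @ $13.25 + 227 @ $9.95 = $8,576.15
Sep 16, 298 sold [FIFO — oldest first]: 122 @ $9.95 + 176 @ $10.90 = $3,132.30
Sep 19, 676 sold [FIFO — oldest first]: 1 @ $10.90 + 360 @ $9.75 + 214 @ $12.85 + 101 @ $14.10 = $7,694.90
Total COGS = $8,576.15 + $3,132.30 + $7,694.90 = $19,403.35
Ending inventory: 151 @ $14.10 = $2,129.10
Check: goods available $21,532.45 = COGS $19,403.35 + ending $2,129.10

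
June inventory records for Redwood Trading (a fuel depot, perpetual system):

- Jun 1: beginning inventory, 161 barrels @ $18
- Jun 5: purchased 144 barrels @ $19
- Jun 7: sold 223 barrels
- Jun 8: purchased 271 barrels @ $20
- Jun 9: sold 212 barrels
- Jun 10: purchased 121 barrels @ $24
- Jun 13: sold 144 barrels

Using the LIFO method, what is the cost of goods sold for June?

COGS = $11,762

Jun 7, 223 sold [LIFO — newest first]: 144 @ $19 + 79 @ $18 = $4,158
Jun 9, 212 sold [LIFO — newest first]: 212 @ $20 = $4,240
Jun 13, 144 sold [LIFO — newest first]: 121 @ $24 + 23 @ $20 = $3,364
Total COGS = $4,158 + $4,240 + $3,364 = $11,762
Ending inventory: 82 @ $18 + 36 @ $20 = $2,196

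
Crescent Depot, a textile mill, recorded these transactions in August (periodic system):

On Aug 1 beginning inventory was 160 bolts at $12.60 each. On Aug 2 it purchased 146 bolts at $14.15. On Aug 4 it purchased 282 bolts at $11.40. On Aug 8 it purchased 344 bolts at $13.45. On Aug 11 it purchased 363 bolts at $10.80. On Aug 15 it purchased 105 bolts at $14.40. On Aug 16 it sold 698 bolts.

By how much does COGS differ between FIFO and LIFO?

$250.30

FIFO COGS: 160 @ $12.60 + 146 @ $14.15 + 282 @ $11.40 + 110 @ $13.45 = $8,776.20
LIFO COGS: 105 @ $14.40 + 363 @ $10.80 + 230 @ $13.45 = $8,525.90
Difference = |$8,776.20 − $8,525.90| = $250.30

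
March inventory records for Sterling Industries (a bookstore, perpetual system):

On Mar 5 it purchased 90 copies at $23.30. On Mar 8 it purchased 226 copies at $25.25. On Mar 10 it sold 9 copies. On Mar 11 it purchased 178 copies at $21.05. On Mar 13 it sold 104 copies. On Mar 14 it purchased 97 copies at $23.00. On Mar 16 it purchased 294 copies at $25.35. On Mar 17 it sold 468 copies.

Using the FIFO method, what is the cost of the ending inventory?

Mar 10, 9 sold [FIFO — oldest first]: 9 @ $23.30 = $209.70
Mar 13, 104 sold [FIFO — oldest first]: 81 @ $23.30 + 23 @ $25.25 = $2,468.05
Mar 17, 468 sold [FIFO — oldest first]: 203 @ $25.25 + 178 @ $21.05 + 87 @ $23.00 = $10,873.65
Total COGS = $209.70 + $2,468.05 + $10,873.65 = $13,551.40
Ending inventory: 10 @ $23.00 + 294 @ $25.35 = $7,682.90

Ending inventory = $7,682.90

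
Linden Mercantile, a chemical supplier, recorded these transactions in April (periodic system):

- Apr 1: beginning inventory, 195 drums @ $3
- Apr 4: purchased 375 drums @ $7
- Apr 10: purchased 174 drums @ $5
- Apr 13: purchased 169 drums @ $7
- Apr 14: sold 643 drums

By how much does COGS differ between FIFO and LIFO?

$578

FIFO COGS: 195 @ $3 + 375 @ $7 + 73 @ $5 = $3,575
LIFO COGS: 169 @ $7 + 174 @ $5 + 300 @ $7 = $4,153
Difference = |$3,575 − $4,153| = $578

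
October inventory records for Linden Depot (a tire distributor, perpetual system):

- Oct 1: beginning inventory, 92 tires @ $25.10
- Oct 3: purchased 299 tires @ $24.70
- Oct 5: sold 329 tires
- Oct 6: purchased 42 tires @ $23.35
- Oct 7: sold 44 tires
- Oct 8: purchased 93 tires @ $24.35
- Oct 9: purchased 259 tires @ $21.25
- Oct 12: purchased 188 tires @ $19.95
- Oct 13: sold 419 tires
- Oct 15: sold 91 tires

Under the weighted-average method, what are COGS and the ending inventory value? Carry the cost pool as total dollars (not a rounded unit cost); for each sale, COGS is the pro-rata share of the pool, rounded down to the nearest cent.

After Oct 1: 92 on hand, pool $2,309.20 (≈ $25.1000 each)
After Oct 3: 391 on hand, pool $9,694.50 (≈ $24.7941 each)
Oct 5, sell 329: 329/391 × $9,694.50 → $8,157.26
After Oct 6: 104 on hand, pool $2,517.94 (≈ $24.2110 each)
Oct 7, sell 44: 44/104 × $2,517.94 → $1,065.28
After Oct 8: 153 on hand, pool $3,717.21 (≈ $24.2955 each)
After Oct 9: 412 on hand, pool $9,220.96 (≈ $22.3810 each)
After Oct 12: 600 on hand, pool $12,971.56 (≈ $21.6193 each)
Oct 13, sell 419: 419/600 × $12,971.56 → $9,058.47
Oct 15, sell 91: 91/181 × $3,913.09 → $1,967.35
Total COGS = $8,157.26 + $1,065.28 + $9,058.47 + $1,967.35 = $20,248.36
Ending inventory (cost pool remaining) = $1,945.74
Check: goods available $22,194.10 = COGS $20,248.36 + ending $1,945.74

COGS = $20,248.36; ending inventory = $1,945.74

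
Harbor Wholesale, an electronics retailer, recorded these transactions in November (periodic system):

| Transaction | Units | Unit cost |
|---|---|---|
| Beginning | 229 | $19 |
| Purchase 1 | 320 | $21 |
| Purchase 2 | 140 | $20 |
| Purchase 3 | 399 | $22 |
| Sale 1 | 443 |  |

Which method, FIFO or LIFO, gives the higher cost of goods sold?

LIFO

FIFO COGS: 229 @ $19 + 214 @ $21 = $8,845
LIFO COGS: 399 @ $22 + 44 @ $20 = $9,658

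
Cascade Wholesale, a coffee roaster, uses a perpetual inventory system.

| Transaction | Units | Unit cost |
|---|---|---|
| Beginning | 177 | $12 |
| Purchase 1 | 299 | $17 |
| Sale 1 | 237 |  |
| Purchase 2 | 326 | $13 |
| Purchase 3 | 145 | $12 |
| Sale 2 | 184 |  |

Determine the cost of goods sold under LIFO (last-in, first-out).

Sale 1 (237) [LIFO — newest first]: 237 @ $17 = $4,029
Sale 2 (184) [LIFO — newest first]: 145 @ $12 + 39 @ $13 = $2,247
Total COGS = $4,029 + $2,247 = $6,276
Ending inventory: 177 @ $12 + 62 @ $17 + 287 @ $13 = $6,909

COGS = $6,276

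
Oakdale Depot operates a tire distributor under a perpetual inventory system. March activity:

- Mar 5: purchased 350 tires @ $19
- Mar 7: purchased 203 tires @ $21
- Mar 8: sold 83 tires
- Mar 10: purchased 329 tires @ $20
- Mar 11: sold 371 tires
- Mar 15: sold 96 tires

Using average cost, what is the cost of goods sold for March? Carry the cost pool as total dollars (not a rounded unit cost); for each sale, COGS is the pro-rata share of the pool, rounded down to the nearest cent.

After Mar 5: 350 on hand, pool $6,650.00 (≈ $19.0000 each)
After Mar 7: 553 on hand, pool $10,913.00 (≈ $19.7342 each)
Mar 8, sell 83: 83/553 × $10,913.00 → $1,637.93
After Mar 10: 799 on hand, pool $15,855.07 (≈ $19.8436 each)
Mar 11, sell 371: 371/799 × $15,855.07 → $7,361.99
Mar 15, sell 96: 96/428 × $8,493.08 → $1,904.98
Total COGS = $1,637.93 + $7,361.99 + $1,904.98 = $10,904.90
Ending inventory (cost pool remaining) = $6,588.10

COGS = $10,904.90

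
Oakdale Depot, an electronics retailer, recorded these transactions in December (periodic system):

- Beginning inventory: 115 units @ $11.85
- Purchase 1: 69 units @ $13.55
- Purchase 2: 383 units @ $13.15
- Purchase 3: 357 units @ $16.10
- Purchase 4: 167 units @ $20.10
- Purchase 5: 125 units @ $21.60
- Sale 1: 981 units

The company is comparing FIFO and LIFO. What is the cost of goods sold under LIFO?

FIFO COGS: 115 @ $11.85 + 69 @ $13.55 + 383 @ $13.15 + 357 @ $16.10 + 57 @ $20.10 = $14,227.55
LIFO COGS: 125 @ $21.60 + 167 @ $20.10 + 357 @ $16.10 + 332 @ $13.15 = $16,170.20

COGS = $16,170.20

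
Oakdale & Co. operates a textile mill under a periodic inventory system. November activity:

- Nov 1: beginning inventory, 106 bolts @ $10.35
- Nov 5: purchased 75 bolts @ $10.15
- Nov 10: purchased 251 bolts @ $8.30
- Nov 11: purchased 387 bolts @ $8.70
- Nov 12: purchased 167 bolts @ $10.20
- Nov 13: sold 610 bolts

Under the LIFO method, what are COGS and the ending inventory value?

COGS = $5,535.10; ending inventory = $3,476.85

Nov 13, 610 sold [LIFO — newest first]: 167 @ $10.20 + 387 @ $8.70 + 56 @ $8.30 = $5,535.10
Ending inventory: 106 @ $10.35 + 75 @ $10.15 + 195 @ $8.30 = $3,476.85
Check: goods available $9,011.95 = COGS $5,535.10 + ending $3,476.85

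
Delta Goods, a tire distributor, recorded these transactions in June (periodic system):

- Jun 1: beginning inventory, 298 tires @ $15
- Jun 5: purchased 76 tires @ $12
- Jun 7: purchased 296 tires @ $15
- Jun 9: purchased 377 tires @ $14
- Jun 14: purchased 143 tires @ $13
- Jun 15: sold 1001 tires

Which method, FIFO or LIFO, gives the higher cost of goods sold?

FIFO COGS: 298 @ $15 + 76 @ $12 + 296 @ $15 + 331 @ $14 = $14,456
LIFO COGS: 143 @ $13 + 377 @ $14 + 296 @ $15 + 76 @ $12 + 109 @ $15 = $14,124

FIFO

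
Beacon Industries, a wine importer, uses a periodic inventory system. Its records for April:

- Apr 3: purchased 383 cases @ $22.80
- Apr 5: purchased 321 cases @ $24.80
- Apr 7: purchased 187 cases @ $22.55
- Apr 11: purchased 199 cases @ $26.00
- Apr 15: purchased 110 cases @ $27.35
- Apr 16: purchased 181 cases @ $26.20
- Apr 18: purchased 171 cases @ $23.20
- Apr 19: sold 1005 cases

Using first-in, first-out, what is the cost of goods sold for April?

COGS = $23,874.05

Apr 19, 1005 sold [FIFO — oldest first]: 383 @ $22.80 + 321 @ $24.80 + 187 @ $22.55 + 114 @ $26.00 = $23,874.05
Ending inventory: 85 @ $26.00 + 110 @ $27.35 + 181 @ $26.20 + 171 @ $23.20 = $13,927.90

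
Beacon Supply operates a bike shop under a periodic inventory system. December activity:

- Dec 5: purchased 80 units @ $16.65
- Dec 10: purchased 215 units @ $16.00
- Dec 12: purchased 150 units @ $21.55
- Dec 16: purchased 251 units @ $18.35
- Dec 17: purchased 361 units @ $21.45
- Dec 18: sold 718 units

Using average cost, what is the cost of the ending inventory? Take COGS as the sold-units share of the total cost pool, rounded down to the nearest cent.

Ending inventory = $6,527.86

Dec 18, sell 718: 718/1057 × $20,353.80 → $13,825.94
Ending inventory (cost pool remaining) = $6,527.86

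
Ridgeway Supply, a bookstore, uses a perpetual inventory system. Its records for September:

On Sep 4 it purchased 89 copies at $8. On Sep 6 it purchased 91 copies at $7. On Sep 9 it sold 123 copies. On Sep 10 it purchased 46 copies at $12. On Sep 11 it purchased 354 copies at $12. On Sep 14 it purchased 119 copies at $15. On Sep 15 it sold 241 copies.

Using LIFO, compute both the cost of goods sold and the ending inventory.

COGS = $4,142; ending inventory = $3,792

Sep 9, 123 sold [LIFO — newest first]: 91 @ $7 + 32 @ $8 = $893
Sep 15, 241 sold [LIFO — newest first]: 119 @ $15 + 122 @ $12 = $3,249
Total COGS = $893 + $3,249 = $4,142
Ending inventory: 57 @ $8 + 46 @ $12 + 232 @ $12 = $3,792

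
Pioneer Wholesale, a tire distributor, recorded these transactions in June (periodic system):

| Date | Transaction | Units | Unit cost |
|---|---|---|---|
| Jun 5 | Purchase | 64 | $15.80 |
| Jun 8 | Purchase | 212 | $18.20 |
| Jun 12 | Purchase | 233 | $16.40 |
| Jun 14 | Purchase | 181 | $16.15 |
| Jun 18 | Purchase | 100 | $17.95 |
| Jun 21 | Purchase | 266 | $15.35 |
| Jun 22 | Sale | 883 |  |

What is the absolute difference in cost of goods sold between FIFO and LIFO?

$339.45

FIFO COGS: 64 @ $15.80 + 212 @ $18.20 + 233 @ $16.40 + 181 @ $16.15 + 100 @ $17.95 + 93 @ $15.35 = $14,836.50
LIFO COGS: 266 @ $15.35 + 100 @ $17.95 + 181 @ $16.15 + 233 @ $16.40 + 103 @ $18.20 = $14,497.05
Difference = |$14,836.50 − $14,497.05| = $339.45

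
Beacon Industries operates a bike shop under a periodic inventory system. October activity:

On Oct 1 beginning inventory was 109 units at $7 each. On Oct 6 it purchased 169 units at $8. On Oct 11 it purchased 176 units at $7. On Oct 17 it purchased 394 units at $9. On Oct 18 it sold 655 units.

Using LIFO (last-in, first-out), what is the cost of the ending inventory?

Oct 18, 655 sold [LIFO — newest first]: 394 @ $9 + 176 @ $7 + 85 @ $8 = $5,458
Ending inventory: 109 @ $7 + 84 @ $8 = $1,435

Ending inventory = $1,435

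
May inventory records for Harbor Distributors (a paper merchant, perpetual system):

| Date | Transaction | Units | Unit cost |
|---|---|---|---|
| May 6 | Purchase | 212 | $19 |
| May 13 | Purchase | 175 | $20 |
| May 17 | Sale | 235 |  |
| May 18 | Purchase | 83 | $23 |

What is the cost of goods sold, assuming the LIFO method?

COGS = $4,640

May 17, 235 sold [LIFO — newest first]: 175 @ $20 + 60 @ $19 = $4,640
Ending inventory: 152 @ $19 + 83 @ $23 = $4,797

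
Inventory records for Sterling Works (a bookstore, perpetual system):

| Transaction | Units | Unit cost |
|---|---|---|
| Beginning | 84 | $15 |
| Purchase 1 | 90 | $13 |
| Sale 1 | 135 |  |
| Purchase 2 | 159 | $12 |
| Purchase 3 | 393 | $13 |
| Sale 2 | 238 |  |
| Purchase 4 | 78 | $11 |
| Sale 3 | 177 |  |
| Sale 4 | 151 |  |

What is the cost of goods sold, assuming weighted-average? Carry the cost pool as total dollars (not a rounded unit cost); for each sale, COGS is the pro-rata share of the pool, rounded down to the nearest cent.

COGS = $9,020.59

After Beginning: 84 on hand, pool $1,260.00 (≈ $15.0000 each)
After Purchase 1: 174 on hand, pool $2,430.00 (≈ $13.9655 each)
Sale 1, sell 135: 135/174 × $2,430.00 → $1,885.34
After Purchase 2: 198 on hand, pool $2,452.66 (≈ $12.3872 each)
After Purchase 3: 591 on hand, pool $7,561.66 (≈ $12.7947 each)
Sale 2, sell 238: 238/591 × $7,561.66 → $3,045.13
After Purchase 4: 431 on hand, pool $5,374.53 (≈ $12.4699 each)
Sale 3, sell 177: 177/431 × $5,374.53 → $2,207.17
Sale 4, sell 151: 151/254 × $3,167.36 → $1,882.95
Total COGS = $1,885.34 + $3,045.13 + $2,207.17 + $1,882.95 = $9,020.59
Ending inventory (cost pool remaining) = $1,284.41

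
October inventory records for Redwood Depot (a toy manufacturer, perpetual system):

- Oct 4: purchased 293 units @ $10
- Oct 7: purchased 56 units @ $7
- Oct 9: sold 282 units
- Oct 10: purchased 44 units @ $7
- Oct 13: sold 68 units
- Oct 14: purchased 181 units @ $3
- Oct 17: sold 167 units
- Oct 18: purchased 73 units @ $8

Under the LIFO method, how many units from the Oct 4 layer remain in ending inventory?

43

Oct 9, 282 sold [LIFO — newest first]: 56 @ $7 + 226 @ $10 = $2,652
Oct 13, 68 sold [LIFO — newest first]: 44 @ $7 + 24 @ $10 = $548
Oct 17, 167 sold [LIFO — newest first]: 167 @ $3 = $501
Total COGS = $2,652 + $548 + $501 = $3,701
Ending inventory: 43 @ $10 + 14 @ $3 + 73 @ $8 = $1,056
Check: goods available $4,757 = COGS $3,701 + ending $1,056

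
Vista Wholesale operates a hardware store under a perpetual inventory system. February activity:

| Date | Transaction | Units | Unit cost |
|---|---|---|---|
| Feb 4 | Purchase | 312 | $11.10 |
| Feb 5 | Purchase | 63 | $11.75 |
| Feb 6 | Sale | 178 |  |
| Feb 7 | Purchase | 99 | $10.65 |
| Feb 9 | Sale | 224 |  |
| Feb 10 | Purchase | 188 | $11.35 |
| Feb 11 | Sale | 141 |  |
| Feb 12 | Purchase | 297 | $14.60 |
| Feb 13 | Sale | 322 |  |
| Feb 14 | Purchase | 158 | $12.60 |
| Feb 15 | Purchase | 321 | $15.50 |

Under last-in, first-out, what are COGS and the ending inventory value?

COGS = $10,678.90; ending inventory = $8,015.20

Feb 6, 178 sold [LIFO — newest first]: 63 @ $11.75 + 115 @ $11.10 = $2,016.75
Feb 9, 224 sold [LIFO — newest first]: 99 @ $10.65 + 125 @ $11.10 = $2,441.85
Feb 11, 141 sold [LIFO — newest first]: 141 @ $11.35 = $1,600.35
Feb 13, 322 sold [LIFO — newest first]: 297 @ $14.60 + 25 @ $11.35 = $4,619.95
Total COGS = $2,016.75 + $2,441.85 + $1,600.35 + $4,619.95 = $10,678.90
Ending inventory: 72 @ $11.10 + 22 @ $11.35 + 158 @ $12.60 + 321 @ $15.50 = $8,015.20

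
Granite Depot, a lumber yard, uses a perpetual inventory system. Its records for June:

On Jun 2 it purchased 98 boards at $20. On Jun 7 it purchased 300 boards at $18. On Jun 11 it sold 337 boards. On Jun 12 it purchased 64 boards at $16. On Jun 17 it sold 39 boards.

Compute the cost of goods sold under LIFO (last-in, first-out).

Jun 11, 337 sold [LIFO — newest first]: 300 @ $18 + 37 @ $20 = $6,140
Jun 17, 39 sold [LIFO — newest first]: 39 @ $16 = $624
Total COGS = $6,140 + $624 = $6,764
Ending inventory: 61 @ $20 + 25 @ $16 = $1,620

COGS = $6,764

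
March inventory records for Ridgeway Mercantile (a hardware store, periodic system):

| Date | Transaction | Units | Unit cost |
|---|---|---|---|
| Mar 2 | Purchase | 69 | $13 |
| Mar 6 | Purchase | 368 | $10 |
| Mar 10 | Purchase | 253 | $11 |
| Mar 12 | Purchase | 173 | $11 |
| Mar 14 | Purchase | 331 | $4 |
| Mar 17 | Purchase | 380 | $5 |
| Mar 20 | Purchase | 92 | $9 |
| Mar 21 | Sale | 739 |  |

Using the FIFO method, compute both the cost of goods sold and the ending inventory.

COGS = $7,899; ending inventory = $5,416

Mar 21, 739 sold [FIFO — oldest first]: 69 @ $13 + 368 @ $10 + 253 @ $11 + 49 @ $11 = $7,899
Ending inventory: 124 @ $11 + 331 @ $4 + 380 @ $5 + 92 @ $9 = $5,416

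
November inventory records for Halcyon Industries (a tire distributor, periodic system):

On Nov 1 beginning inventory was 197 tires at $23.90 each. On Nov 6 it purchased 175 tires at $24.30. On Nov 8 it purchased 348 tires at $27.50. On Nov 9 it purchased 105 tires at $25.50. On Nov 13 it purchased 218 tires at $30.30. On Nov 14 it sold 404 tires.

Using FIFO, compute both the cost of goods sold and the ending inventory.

Nov 14, 404 sold [FIFO — oldest first]: 197 @ $23.90 + 175 @ $24.30 + 32 @ $27.50 = $9,840.80
Ending inventory: 316 @ $27.50 + 105 @ $25.50 + 218 @ $30.30 = $17,972.90

COGS = $9,840.80; ending inventory = $17,972.90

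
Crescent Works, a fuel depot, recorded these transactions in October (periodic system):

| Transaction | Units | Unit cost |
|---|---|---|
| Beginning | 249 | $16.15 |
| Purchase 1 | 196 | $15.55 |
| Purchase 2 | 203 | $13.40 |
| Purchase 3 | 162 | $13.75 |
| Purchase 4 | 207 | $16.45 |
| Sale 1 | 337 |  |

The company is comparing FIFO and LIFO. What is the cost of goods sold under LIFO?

COGS = $5,192.65

FIFO COGS: 249 @ $16.15 + 88 @ $15.55 = $5,389.75
LIFO COGS: 207 @ $16.45 + 130 @ $13.75 = $5,192.65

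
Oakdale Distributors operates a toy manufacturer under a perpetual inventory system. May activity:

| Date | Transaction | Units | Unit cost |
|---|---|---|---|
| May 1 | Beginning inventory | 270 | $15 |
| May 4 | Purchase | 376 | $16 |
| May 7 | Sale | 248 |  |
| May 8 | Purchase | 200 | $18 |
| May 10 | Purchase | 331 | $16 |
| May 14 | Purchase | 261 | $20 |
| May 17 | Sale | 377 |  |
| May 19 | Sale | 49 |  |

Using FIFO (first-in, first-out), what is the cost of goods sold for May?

May 7, 248 sold [FIFO — oldest first]: 248 @ $15 = $3,720
May 17, 377 sold [FIFO — oldest first]: 22 @ $15 + 355 @ $16 = $6,010
May 19, 49 sold [FIFO — oldest first]: 21 @ $16 + 28 @ $18 = $840
Total COGS = $3,720 + $6,010 + $840 = $10,570
Ending inventory: 172 @ $18 + 331 @ $16 + 261 @ $20 = $13,612

COGS = $10,570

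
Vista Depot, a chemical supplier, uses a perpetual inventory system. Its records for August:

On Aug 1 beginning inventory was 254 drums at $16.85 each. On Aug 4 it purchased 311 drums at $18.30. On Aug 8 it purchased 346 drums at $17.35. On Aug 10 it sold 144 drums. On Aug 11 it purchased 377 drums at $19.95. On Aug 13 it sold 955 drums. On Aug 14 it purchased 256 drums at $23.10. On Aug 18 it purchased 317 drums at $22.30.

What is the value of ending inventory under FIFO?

Ending inventory = $16,753.25

Aug 10, 144 sold [FIFO — oldest first]: 144 @ $16.85 = $2,426.40
Aug 13, 955 sold [FIFO — oldest first]: 110 @ $16.85 + 311 @ $18.30 + 346 @ $17.35 + 188 @ $19.95 = $17,298.50
Total COGS = $2,426.40 + $17,298.50 = $19,724.90
Ending inventory: 189 @ $19.95 + 256 @ $23.10 + 317 @ $22.30 = $16,753.25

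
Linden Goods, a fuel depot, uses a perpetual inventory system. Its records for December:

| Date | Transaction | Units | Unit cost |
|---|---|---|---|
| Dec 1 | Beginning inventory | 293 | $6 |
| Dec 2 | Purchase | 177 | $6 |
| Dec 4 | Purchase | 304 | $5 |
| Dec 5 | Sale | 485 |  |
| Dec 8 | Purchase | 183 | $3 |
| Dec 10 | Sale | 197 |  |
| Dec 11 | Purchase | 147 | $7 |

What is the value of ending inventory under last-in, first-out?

Ending inventory = $2,679

Dec 5, 485 sold [LIFO — newest first]: 304 @ $5 + 177 @ $6 + 4 @ $6 = $2,606
Dec 10, 197 sold [LIFO — newest first]: 183 @ $3 + 14 @ $6 = $633
Total COGS = $2,606 + $633 = $3,239
Ending inventory: 275 @ $6 + 147 @ $7 = $2,679
Check: goods available $5,918 = COGS $3,239 + ending $2,679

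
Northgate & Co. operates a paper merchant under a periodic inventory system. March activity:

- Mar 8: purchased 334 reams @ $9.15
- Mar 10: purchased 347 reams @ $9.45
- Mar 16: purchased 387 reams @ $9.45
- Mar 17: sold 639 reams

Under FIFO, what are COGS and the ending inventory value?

COGS = $5,938.35; ending inventory = $4,054.05

Mar 17, 639 sold [FIFO — oldest first]: 334 @ $9.15 + 305 @ $9.45 = $5,938.35
Ending inventory: 42 @ $9.45 + 387 @ $9.45 = $4,054.05
Check: goods available $9,992.40 = COGS $5,938.35 + ending $4,054.05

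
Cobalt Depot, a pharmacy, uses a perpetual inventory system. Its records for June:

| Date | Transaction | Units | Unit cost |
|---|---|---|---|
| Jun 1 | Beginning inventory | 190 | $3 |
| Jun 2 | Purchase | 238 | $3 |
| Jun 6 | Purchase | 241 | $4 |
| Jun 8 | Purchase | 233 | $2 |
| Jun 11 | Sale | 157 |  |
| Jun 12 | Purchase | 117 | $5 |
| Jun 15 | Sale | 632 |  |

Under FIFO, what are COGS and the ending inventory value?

Jun 11, 157 sold [FIFO — oldest first]: 157 @ $3 = $471
Jun 15, 632 sold [FIFO — oldest first]: 33 @ $3 + 238 @ $3 + 241 @ $4 + 120 @ $2 = $2,017
Total COGS = $471 + $2,017 = $2,488
Ending inventory: 113 @ $2 + 117 @ $5 = $811

COGS = $2,488; ending inventory = $811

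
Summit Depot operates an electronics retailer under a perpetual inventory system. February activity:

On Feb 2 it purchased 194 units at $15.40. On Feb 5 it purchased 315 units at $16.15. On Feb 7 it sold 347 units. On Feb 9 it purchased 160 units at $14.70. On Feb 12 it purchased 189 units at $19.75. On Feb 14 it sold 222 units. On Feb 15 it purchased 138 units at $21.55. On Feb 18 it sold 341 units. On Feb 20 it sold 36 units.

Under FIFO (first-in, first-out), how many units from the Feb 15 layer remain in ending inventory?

Feb 7, 347 sold [FIFO — oldest first]: 194 @ $15.40 + 153 @ $16.15 = $5,458.55
Feb 14, 222 sold [FIFO — oldest first]: 162 @ $16.15 + 60 @ $14.70 = $3,498.30
Feb 18, 341 sold [FIFO — oldest first]: 100 @ $14.70 + 189 @ $19.75 + 52 @ $21.55 = $6,323.35
Feb 20, 36 sold [FIFO — oldest first]: 36 @ $21.55 = $775.80
Total COGS = $5,458.55 + $3,498.30 + $6,323.35 + $775.80 = $16,056.00
Ending inventory: 50 @ $21.55 = $1,077.50
Check: goods available $17,133.50 = COGS $16,056.00 + ending $1,077.50

50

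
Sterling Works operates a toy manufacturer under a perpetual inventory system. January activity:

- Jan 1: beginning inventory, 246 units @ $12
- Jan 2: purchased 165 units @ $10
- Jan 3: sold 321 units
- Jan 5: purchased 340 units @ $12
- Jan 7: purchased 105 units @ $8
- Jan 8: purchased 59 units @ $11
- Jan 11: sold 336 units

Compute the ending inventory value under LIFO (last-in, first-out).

Jan 3, 321 sold [LIFO — newest first]: 165 @ $10 + 156 @ $12 = $3,522
Jan 11, 336 sold [LIFO — newest first]: 59 @ $11 + 105 @ $8 + 172 @ $12 = $3,553
Total COGS = $3,522 + $3,553 = $7,075
Ending inventory: 90 @ $12 + 168 @ $12 = $3,096

Ending inventory = $3,096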